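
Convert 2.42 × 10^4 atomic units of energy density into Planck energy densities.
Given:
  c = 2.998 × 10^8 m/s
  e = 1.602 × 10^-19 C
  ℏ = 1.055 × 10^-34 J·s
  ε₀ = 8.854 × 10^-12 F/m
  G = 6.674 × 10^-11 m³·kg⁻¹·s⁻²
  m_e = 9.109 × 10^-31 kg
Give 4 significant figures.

1.530 × 10^-96

atomic unit of energy density: u_au = E_h/a₀³ = m_e⁴e¹⁰/((4πε₀)⁵ℏ⁸) = 2.929 × 10^13 J/m³
Planck energy density: u_P = c⁷/(ℏG²) = 4.632 × 10^113 J/m³
2.42 × 10^4 × 2.929 × 10^13 / 4.632 × 10^113 = 1.530 × 10^-96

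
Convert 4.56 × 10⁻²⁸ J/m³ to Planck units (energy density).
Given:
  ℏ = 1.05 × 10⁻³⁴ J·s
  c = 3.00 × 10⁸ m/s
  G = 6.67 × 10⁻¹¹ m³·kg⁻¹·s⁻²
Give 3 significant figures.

Planck energy density: u_P = c⁷/(ℏG²) = 4.68 × 10¹¹³ J/m³.
4.56 × 10⁻²⁸ / 4.68 × 10¹¹³ = 9.74 × 10⁻¹⁴²

9.74 × 10⁻¹⁴²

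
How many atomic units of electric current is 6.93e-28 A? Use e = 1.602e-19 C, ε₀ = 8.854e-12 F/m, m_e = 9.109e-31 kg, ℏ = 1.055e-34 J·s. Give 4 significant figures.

atomic unit of electric current: I_au = e E_h/ℏ = m_e e⁵/((4πε₀)²ℏ³) = 6.612e-3 A.
6.93e-28 / 6.612e-3 = 1.048e-25

1.048e-25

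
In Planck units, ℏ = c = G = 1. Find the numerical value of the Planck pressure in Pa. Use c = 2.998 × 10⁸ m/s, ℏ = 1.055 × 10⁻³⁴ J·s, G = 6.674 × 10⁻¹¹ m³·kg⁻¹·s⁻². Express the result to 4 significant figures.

Dimensional analysis gives p_P = c⁷/(ℏG²).
  = 2.177 × 10⁵⁹ / 4.699 × 10⁻⁵⁵
  = 4.632 × 10¹¹³ Pa

4.632 × 10¹¹³ Pa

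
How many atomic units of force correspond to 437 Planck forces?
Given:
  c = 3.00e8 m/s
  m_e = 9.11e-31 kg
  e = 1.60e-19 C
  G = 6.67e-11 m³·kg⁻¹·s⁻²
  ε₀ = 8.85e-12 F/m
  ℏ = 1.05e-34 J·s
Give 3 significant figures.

6.37e53

Planck force: F_P = c⁴/G = 1.21e44 N
atomic unit of force: F_au = E_h/a₀ = m_e²e⁶/((4πε₀)³ℏ⁴) = 8.33e-8 N
437 × 1.21e44 / 8.33e-8 = 6.37e53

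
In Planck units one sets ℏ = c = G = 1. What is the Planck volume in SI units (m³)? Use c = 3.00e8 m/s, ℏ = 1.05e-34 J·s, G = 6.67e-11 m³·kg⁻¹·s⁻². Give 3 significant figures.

4.18e-105 m³

V_P = (ℏG/c³)^(3/2)
  = √(1.75e-209)
  = 4.18e-105 m³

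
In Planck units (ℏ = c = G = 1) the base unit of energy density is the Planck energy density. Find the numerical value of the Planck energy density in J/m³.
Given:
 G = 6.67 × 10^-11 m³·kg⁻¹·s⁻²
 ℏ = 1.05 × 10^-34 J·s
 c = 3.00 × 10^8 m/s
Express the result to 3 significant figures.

4.68 × 10^113 J/m³

u_P = c⁷/(ℏG²)
  = 2.19 × 10^59 / 4.67 × 10^-55
  = 4.68 × 10^113 J/m³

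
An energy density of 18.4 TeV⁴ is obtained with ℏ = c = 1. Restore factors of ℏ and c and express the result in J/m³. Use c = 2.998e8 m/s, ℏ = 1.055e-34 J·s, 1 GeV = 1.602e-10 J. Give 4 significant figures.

[E]/[L]³ = [E]⁴/(ℏc)³; restore (ℏc)⁻³.
1 GeV⁴ → 1/(ℏc)³ × (1 GeV in J)⁴ = 2.082e37 J/m³.
Convert the energy scale: 18.4 TeV⁴ = 1.84e13 GeV⁴.
Result: 1.84e13 × 2.082e37 = 3.830e50 J/m³.

3.830e50 J/m³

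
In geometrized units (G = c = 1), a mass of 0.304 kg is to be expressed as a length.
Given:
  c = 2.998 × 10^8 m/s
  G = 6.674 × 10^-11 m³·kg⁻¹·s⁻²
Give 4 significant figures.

2.257 × 10^-28 m

In G = c = 1 units mass has dimensions of length; the conversion factor is G/c².
0.304 kg × (G/c²) = 2.257 × 10^-28 m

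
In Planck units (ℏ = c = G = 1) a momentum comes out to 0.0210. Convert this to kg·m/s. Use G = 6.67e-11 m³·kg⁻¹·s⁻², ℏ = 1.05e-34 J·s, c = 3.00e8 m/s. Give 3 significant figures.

0.137 kg·m/s

One Planck momentum: p_P = √(ℏc³/G) = 6.52 kg·m/s.
0.0210 × 6.52 kg·m/s = 0.137 kg·m/s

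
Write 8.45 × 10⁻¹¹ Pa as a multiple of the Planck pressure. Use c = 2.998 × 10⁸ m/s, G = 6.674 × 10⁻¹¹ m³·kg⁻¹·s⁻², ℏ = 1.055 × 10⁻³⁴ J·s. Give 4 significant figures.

Planck pressure: p_P = c⁷/(ℏG²) = 4.632 × 10¹¹³ Pa.
8.45 × 10⁻¹¹ / 4.632 × 10¹¹³ = 1.824 × 10⁻¹²⁴

1.824 × 10⁻¹²⁴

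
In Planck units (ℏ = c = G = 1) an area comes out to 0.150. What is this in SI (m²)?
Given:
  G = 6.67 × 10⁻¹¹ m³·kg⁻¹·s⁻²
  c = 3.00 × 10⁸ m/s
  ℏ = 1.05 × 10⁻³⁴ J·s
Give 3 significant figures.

3.89 × 10⁻⁷¹ m²

One Planck area: A_P = ℏG/c³ = 2.59 × 10⁻⁷⁰ m².
0.150 × 2.59 × 10⁻⁷⁰ m² = 3.89 × 10⁻⁷¹ m²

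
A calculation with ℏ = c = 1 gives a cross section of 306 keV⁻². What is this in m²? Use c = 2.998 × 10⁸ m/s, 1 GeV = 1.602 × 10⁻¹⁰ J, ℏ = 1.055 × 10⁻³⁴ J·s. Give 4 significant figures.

Area is [L]² = [E]⁻²·(ℏc)²; restore (ℏc)².
1 GeV⁻² → (ℏc)² × (1 GeV in J)⁻² = 3.898 × 10⁻³² m².
Convert the energy scale: 306 keV⁻² = 3.06 × 10¹⁴ GeV⁻².
Result: 3.06 × 10¹⁴ × 3.898 × 10⁻³² = 1.193 × 10⁻¹⁷ m².

1.193 × 10⁻¹⁷ m²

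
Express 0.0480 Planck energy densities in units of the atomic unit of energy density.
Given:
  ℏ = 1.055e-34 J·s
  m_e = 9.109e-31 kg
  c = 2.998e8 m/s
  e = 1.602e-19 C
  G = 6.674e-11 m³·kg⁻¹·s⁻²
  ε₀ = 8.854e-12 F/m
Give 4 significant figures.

Planck energy density: u_P = c⁷/(ℏG²) = 4.632e113 J/m³
atomic unit of energy density: u_au = E_h/a₀³ = m_e⁴e¹⁰/((4πε₀)⁵ℏ⁸) = 2.929e13 J/m³
0.0480 × 4.632e113 / 2.929e13 = 7.591e98

7.591e98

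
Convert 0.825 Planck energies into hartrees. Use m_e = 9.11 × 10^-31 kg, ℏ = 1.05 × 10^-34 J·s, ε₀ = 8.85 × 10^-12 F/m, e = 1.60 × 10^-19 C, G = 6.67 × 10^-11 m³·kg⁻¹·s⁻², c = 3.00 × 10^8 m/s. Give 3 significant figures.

Planck energy: E_P = √(ℏc⁵/G) = 1.96 × 10^9 J
hartree: E_h = m_e e⁴/(4πε₀ℏ)² = 4.38 × 10^-18 J
0.825 × 1.96 × 10^9 / 4.38 × 10^-18 = 3.69 × 10^26

3.69 × 10^26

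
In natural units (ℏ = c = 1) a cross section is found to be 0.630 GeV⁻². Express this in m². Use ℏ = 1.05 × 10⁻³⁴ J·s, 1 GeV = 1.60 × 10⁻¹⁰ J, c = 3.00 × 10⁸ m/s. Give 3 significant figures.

2.44 × 10⁻³² m²

Area is [L]² = [E]⁻²·(ℏc)²; restore (ℏc)².
1 GeV⁻² → (ℏc)² × (1 GeV in J)⁻² = 3.88 × 10⁻³² m².
Result: 0.630 × 3.88 × 10⁻³² = 2.44 × 10⁻³² m².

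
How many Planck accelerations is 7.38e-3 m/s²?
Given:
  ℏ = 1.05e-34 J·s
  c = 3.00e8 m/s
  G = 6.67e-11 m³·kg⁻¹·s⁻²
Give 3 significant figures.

Planck acceleration: a_P = √(c⁷/(ℏG)) = 5.59e51 m/s².
7.38e-3 / 5.59e51 = 1.32e-54

1.32e-54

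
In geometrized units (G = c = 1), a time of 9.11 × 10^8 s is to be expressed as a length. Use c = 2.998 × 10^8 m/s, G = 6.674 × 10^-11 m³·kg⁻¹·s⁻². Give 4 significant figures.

Time → length via c.
9.11 × 10^8 s × (c) = 2.731 × 10^17 m

2.731 × 10^17 m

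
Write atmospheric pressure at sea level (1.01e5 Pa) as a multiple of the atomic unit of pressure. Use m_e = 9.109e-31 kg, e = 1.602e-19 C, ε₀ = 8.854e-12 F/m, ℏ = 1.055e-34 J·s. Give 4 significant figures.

atomic unit of pressure: P_au = E_h/a₀³ = m_e⁴e¹⁰/((4πε₀)⁵ℏ⁸) = 2.929e13 Pa.
1.01e5 / 2.929e13 = 3.448e-9

3.448e-9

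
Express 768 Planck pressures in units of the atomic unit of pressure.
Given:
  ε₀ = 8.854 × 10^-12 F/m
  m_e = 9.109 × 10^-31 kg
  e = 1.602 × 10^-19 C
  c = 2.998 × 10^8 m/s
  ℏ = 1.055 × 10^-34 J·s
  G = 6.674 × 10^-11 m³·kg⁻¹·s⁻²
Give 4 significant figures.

1.215 × 10^103

Planck pressure: p_P = c⁷/(ℏG²) = 4.632 × 10^113 Pa
atomic unit of pressure: P_au = E_h/a₀³ = m_e⁴e¹⁰/((4πε₀)⁵ℏ⁸) = 2.929 × 10^13 Pa
768 × 4.632 × 10^113 / 2.929 × 10^13 = 1.215 × 10^103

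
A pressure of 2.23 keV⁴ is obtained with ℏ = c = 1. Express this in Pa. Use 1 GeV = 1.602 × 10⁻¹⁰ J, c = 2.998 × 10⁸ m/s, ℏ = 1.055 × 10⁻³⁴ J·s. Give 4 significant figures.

4.642 × 10¹³ Pa

Pressure is [E]/[L]³ = [E]⁴/(ℏc)³.
1 GeV⁴ → 1/(ℏc)³ × (1 GeV in J)⁴ = 2.082 × 10³⁷ Pa.
Convert the energy scale: 2.23 keV⁴ = 2.23 × 10⁻²⁴ GeV⁴.
Result: 2.23 × 10⁻²⁴ × 2.082 × 10³⁷ = 4.642 × 10¹³ Pa.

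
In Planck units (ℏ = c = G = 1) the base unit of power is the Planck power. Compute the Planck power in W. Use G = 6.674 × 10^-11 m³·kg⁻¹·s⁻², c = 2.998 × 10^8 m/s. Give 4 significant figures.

P_P = c⁵/G
  = 2.422 × 10^42 / 6.674 × 10^-11
  = 3.629 × 10^52 W

3.629 × 10^52 W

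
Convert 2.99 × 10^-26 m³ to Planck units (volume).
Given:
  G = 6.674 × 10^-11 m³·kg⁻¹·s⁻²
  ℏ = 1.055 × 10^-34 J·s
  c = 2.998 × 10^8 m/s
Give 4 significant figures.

7.079 × 10^78

Planck volume: V_P = (ℏG/c³)^(3/2) = 4.224 × 10^-105 m³.
2.99 × 10^-26 / 4.224 × 10^-105 = 7.079 × 10^78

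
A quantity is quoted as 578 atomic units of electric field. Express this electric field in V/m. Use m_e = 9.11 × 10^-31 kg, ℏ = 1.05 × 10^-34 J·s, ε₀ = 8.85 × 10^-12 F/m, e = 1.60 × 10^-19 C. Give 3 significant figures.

One atomic unit of electric field: E_au = E_h/(e a₀) = m_e²e⁵/((4πε₀)³ℏ⁴) = 5.20 × 10^11 V/m.
578 × 5.20 × 10^11 V/m = 3.01 × 10^14 V/m

3.01 × 10^14 V/m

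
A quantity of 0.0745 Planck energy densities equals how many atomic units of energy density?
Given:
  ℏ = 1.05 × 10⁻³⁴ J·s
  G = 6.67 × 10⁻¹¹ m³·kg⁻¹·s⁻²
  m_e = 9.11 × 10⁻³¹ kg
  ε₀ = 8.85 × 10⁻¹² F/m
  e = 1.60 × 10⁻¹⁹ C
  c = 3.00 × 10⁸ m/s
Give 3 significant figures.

1.16 × 10⁹⁹

Planck energy density: u_P = c⁷/(ℏG²) = 4.68 × 10¹¹³ J/m³
atomic unit of energy density: u_au = E_h/a₀³ = m_e⁴e¹⁰/((4πε₀)⁵ℏ⁸) = 3.01 × 10¹³ J/m³
0.0745 × 4.68 × 10¹¹³ / 3.01 × 10¹³ = 1.16 × 10⁹⁹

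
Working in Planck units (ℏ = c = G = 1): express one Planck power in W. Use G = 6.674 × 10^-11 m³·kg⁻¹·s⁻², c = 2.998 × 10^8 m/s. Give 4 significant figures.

From ℏ = c = G = 1 the power scale is P_P = c⁵/G.
  = 2.422 × 10^42 / 6.674 × 10^-11
  = 3.629 × 10^52 W

3.629 × 10^52 W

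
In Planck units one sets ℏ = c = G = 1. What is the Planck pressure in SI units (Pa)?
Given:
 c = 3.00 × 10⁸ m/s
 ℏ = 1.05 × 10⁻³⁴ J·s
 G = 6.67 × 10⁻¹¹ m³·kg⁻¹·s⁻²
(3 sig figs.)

p_P = c⁷/(ℏG²)
  = 2.19 × 10⁵⁹ / 4.67 × 10⁻⁵⁵
  = 4.68 × 10¹¹³ Pa

4.68 × 10¹¹³ Pa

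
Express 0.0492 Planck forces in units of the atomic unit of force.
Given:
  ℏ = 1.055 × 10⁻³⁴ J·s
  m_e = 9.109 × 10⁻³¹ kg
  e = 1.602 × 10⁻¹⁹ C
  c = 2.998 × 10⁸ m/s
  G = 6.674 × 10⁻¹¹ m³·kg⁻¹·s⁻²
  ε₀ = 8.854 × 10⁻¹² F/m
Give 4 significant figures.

Planck force: F_P = c⁴/G = 1.210 × 10⁴⁴ N
atomic unit of force: F_au = E_h/a₀ = m_e²e⁶/((4πε₀)³ℏ⁴) = 8.220 × 10⁻⁸ N
0.0492 × 1.210 × 10⁴⁴ / 8.220 × 10⁻⁸ = 7.245 × 10⁴⁹

7.245 × 10⁴⁹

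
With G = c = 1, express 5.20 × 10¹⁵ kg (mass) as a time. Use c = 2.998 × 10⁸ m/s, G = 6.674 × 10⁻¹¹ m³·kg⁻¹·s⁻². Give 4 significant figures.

1.288 × 10⁻²⁰ s

Mass → time via G/c³.
5.20 × 10¹⁵ kg × (G/c³) = 1.288 × 10⁻²⁰ s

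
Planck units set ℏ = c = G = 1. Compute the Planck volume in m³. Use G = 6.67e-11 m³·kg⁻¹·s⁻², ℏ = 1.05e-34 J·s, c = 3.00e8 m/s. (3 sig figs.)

4.18e-105 m³

From ℏ = c = G = 1 the volume scale is V_P = (ℏG/c³)^(3/2).
  = √(1.75e-209)
  = 4.18e-105 m³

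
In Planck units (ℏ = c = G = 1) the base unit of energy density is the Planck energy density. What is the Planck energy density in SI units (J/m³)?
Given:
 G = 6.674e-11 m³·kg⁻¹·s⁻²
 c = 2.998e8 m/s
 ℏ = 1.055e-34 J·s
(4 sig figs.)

u_P = c⁷/(ℏG²)
  = 2.177e59 / 4.699e-55
  = 4.632e113 J/m³

4.632e113 J/m³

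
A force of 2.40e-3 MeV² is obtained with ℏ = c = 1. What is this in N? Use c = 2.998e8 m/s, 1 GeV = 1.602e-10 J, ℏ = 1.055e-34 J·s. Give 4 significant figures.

1.947e-3 N

Force is [E]/[L] = [E]²/(ℏc); restore (ℏc)⁻¹.
1 GeV² → 1/(ℏc) × (1 GeV in J)² = 8.114e5 N.
Convert the energy scale: 2.40e-3 MeV² = 2.40e-9 GeV².
Result: 2.40e-9 × 8.114e5 = 1.947e-3 N.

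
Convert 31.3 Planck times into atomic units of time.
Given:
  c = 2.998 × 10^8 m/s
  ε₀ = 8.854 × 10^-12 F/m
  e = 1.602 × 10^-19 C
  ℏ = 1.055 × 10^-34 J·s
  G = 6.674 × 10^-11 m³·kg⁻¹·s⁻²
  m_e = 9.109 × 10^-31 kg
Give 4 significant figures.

Planck time: t_P = √(ℏG/c⁵) = 5.392 × 10^-44 s
atomic unit of time: τ_au = (4πε₀)²ℏ³/(m_e e⁴) = 2.423 × 10^-17 s
31.3 × 5.392 × 10^-44 / 2.423 × 10^-17 = 6.965 × 10^-26

6.965 × 10^-26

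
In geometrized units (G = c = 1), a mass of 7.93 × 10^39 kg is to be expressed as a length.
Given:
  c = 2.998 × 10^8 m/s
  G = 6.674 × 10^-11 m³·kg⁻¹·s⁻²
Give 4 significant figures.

In G = c = 1 units mass has dimensions of length; the conversion factor is G/c².
7.93 × 10^39 kg × (G/c²) = 5.888 × 10^12 m

5.888 × 10^12 m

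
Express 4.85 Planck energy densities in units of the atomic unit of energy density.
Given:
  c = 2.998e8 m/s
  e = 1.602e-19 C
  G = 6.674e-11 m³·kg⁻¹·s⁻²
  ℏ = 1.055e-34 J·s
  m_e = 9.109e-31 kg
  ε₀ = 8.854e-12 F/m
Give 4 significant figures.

Planck energy density: u_P = c⁷/(ℏG²) = 4.632e113 J/m³
atomic unit of energy density: u_au = E_h/a₀³ = m_e⁴e¹⁰/((4πε₀)⁵ℏ⁸) = 2.929e13 J/m³
4.85 × 4.632e113 / 2.929e13 = 7.670e100

7.670e100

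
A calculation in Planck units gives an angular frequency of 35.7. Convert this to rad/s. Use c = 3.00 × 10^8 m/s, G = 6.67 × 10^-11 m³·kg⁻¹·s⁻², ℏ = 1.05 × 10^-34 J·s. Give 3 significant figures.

One Planck angular frequency: ω_P = √(c⁵/(ℏG)) = 1.86 × 10^43 rad/s.
35.7 × 1.86 × 10^43 rad/s = 6.65 × 10^44 rad/s

6.65 × 10^44 rad/s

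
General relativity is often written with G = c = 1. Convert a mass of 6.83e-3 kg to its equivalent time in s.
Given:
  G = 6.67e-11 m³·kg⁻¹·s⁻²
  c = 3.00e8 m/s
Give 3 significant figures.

Mass → time via G/c³.
6.83e-3 kg × (G/c³) = 1.69e-38 s

1.69e-38 s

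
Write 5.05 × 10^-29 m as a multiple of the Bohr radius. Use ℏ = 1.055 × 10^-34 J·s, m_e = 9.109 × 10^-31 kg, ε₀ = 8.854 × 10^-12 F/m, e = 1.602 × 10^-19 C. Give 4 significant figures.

Bohr radius: a₀ = 4πε₀ℏ²/(m_e e²) = 5.297 × 10^-11 m.
5.05 × 10^-29 / 5.297 × 10^-11 = 9.533 × 10^-19

9.533 × 10^-19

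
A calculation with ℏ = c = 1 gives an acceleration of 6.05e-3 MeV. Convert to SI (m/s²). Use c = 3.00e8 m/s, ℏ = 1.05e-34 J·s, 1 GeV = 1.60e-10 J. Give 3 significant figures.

2.77e27 m/s²

Acceleration is [L]/[T]² = c·[E]/ℏ.
1 GeV → c/ℏ × (1 GeV in J) = 4.57e32 m/s².
Convert the energy scale: 6.05e-3 MeV = 6.05e-6 GeV.
Result: 6.05e-6 × 4.57e32 = 2.77e27 m/s².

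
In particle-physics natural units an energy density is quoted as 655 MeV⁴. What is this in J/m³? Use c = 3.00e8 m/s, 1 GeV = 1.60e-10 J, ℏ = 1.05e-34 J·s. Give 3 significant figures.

[E]/[L]³ = [E]⁴/(ℏc)³; restore (ℏc)⁻³.
1 GeV⁴ → 1/(ℏc)³ × (1 GeV in J)⁴ = 2.10e37 J/m³.
Convert the energy scale: 655 MeV⁴ = 6.55e-10 GeV⁴.
Result: 6.55e-10 × 2.10e37 = 1.37e28 J/m³.

1.37e28 J/m³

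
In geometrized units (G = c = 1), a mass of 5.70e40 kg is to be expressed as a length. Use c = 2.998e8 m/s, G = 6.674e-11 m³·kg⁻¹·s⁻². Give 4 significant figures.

In G = c = 1 units mass has dimensions of length; the conversion factor is G/c².
5.70e40 kg × (G/c²) = 4.233e13 m

4.233e13 m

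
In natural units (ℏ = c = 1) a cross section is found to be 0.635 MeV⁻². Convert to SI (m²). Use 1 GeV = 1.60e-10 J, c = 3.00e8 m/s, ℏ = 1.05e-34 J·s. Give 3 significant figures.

Area is [L]² = [E]⁻²·(ℏc)²; restore (ℏc)².
1 GeV⁻² → (ℏc)² × (1 GeV in J)⁻² = 3.88e-32 m².
Convert the energy scale: 0.635 MeV⁻² = 6.35e5 GeV⁻².
Result: 6.35e5 × 3.88e-32 = 2.46e-26 m².

2.46e-26 m²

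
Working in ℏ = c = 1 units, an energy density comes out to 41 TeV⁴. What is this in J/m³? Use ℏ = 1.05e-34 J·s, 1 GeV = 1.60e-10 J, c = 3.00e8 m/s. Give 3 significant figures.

8.60e50 J/m³

[E]/[L]³ = [E]⁴/(ℏc)³; restore (ℏc)⁻³.
1 GeV⁴ → 1/(ℏc)³ × (1 GeV in J)⁴ = 2.10e37 J/m³.
Convert the energy scale: 41 TeV⁴ = 4.10e13 GeV⁴.
Result: 4.10e13 × 2.10e37 = 8.60e50 J/m³.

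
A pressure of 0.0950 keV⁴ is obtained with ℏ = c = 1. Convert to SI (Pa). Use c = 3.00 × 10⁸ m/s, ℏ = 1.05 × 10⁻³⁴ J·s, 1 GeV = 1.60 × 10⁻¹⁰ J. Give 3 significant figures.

Pressure is [E]/[L]³ = [E]⁴/(ℏc)³.
1 GeV⁴ → 1/(ℏc)³ × (1 GeV in J)⁴ = 2.10 × 10³⁷ Pa.
Convert the energy scale: 0.0950 keV⁴ = 9.50 × 10⁻²⁶ GeV⁴.
Result: 9.50 × 10⁻²⁶ × 2.10 × 10³⁷ = 1.99 × 10¹² Pa.

1.99 × 10¹² Pa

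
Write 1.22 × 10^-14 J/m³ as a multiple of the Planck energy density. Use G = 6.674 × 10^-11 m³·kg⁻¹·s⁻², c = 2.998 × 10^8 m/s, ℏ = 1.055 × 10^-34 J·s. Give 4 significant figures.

Planck energy density: u_P = c⁷/(ℏG²) = 4.632 × 10^113 J/m³.
1.22 × 10^-14 / 4.632 × 10^113 = 2.634 × 10^-128

2.634 × 10^-128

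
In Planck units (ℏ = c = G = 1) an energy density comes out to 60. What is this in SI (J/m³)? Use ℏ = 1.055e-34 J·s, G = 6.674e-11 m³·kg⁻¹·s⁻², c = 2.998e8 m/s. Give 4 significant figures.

2.779e115 J/m³

One Planck energy density: u_P = c⁷/(ℏG²) = 4.632e113 J/m³.
60 × 4.632e113 J/m³ = 2.779e115 J/m³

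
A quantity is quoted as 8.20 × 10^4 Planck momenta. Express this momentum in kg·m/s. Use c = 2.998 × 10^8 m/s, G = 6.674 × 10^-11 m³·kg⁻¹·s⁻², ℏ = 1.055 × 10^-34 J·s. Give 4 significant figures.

5.352 × 10^5 kg·m/s

One Planck momentum: p_P = √(ℏc³/G) = 6.527 kg·m/s.
8.20 × 10^4 × 6.527 kg·m/s = 5.352 × 10^5 kg·m/s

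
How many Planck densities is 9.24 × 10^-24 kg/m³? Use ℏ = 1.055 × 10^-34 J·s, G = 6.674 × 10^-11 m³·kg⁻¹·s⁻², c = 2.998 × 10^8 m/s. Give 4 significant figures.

1.793 × 10^-120

Planck density: ρ_P = c⁵/(ℏG²) = 5.154 × 10^96 kg/m³.
9.24 × 10^-24 / 5.154 × 10^96 = 1.793 × 10^-120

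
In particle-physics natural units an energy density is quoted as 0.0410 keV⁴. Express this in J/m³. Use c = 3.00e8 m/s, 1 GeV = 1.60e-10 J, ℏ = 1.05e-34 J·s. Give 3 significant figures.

[E]/[L]³ = [E]⁴/(ℏc)³; restore (ℏc)⁻³.
1 GeV⁴ → 1/(ℏc)³ × (1 GeV in J)⁴ = 2.10e37 J/m³.
Convert the energy scale: 0.0410 keV⁴ = 4.10e-26 GeV⁴.
Result: 4.10e-26 × 2.10e37 = 8.60e11 J/m³.

8.60e11 J/m³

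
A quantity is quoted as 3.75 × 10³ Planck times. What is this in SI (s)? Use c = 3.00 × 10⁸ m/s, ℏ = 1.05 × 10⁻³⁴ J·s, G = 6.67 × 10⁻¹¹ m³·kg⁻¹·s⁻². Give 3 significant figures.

2.01 × 10⁻⁴⁰ s

One Planck time: t_P = √(ℏG/c⁵) = 5.37 × 10⁻⁴⁴ s.
3.75 × 10³ × 5.37 × 10⁻⁴⁴ s = 2.01 × 10⁻⁴⁰ s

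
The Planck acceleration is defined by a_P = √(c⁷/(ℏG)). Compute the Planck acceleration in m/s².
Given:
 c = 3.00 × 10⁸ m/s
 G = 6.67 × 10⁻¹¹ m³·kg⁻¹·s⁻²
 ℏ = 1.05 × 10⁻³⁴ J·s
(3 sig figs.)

5.59 × 10⁵¹ m/s²

a_P = √(c⁷/(ℏG))
  = √(3.12 × 10¹⁰³)
  = 5.59 × 10⁵¹ m/s²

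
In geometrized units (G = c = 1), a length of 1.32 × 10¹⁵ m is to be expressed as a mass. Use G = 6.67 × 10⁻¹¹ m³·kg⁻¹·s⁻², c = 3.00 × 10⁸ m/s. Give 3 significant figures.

1.78 × 10⁴² kg

Length → mass via c²/G.
1.32 × 10¹⁵ m × (c²/G) = 1.78 × 10⁴² kg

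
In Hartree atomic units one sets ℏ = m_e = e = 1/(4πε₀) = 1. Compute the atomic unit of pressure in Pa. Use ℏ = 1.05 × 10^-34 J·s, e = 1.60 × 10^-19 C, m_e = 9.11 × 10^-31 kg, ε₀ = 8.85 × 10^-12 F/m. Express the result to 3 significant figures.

P_au = E_h/a₀³ = m_e⁴e¹⁰/((4πε₀)⁵ℏ⁸)
E_h = 4.38 × 10^-18 J
a₀ = 5.26 × 10^-11 m
E_h/a₀³ = 3.01 × 10^13 Pa

3.01 × 10^13 Pa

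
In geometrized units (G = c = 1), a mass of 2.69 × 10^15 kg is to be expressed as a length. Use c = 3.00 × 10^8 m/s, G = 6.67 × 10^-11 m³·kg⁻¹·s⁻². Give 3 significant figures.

1.99 × 10^-12 m

In G = c = 1 units mass has dimensions of length; the conversion factor is G/c².
2.69 × 10^15 kg × (G/c²) = 1.99 × 10^-12 m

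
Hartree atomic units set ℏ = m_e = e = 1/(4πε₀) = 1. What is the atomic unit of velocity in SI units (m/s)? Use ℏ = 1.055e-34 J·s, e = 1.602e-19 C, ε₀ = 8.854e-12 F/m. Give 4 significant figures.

2.186e6 m/s

Dimensional analysis gives v_au = e²/(4πε₀ℏ).
  = 2.566e-38 / 1.174e-44
  = 2.186e6 m/s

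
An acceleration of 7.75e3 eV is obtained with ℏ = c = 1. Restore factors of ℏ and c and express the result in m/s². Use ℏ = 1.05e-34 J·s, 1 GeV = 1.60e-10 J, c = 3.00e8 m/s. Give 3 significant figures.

Acceleration is [L]/[T]² = c·[E]/ℏ.
1 GeV → c/ℏ × (1 GeV in J) = 4.57e32 m/s².
Convert the energy scale: 7.75e3 eV = 7.75e-6 GeV.
Result: 7.75e-6 × 4.57e32 = 3.54e27 m/s².

3.54e27 m/s²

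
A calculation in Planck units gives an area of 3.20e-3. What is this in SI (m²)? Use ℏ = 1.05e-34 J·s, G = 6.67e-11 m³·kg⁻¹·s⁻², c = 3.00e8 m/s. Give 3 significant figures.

One Planck area: A_P = ℏG/c³ = 2.59e-70 m².
3.20e-3 × 2.59e-70 m² = 8.30e-73 m²

8.30e-73 m²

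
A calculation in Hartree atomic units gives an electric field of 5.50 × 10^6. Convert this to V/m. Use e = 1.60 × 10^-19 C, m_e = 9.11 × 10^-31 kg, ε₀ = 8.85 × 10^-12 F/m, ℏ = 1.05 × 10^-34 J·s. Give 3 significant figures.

One atomic unit of electric field: E_au = E_h/(e a₀) = m_e²e⁵/((4πε₀)³ℏ⁴) = 5.20 × 10^11 V/m.
5.50 × 10^6 × 5.20 × 10^11 V/m = 2.86 × 10^18 V/m

2.86 × 10^18 V/m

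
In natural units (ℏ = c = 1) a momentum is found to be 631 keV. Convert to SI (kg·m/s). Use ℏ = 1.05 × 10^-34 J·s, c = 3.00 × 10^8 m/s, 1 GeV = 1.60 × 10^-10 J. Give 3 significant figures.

3.37 × 10^-22 kg·m/s

Momentum is [E]/c; divide by c.
1 GeV → 1/c × (1 GeV in J) = 5.33 × 10^-19 kg·m/s.
Convert the energy scale: 631 keV = 6.31 × 10^-4 GeV.
Result: 6.31 × 10^-4 × 5.33 × 10^-19 = 3.37 × 10^-22 kg·m/s.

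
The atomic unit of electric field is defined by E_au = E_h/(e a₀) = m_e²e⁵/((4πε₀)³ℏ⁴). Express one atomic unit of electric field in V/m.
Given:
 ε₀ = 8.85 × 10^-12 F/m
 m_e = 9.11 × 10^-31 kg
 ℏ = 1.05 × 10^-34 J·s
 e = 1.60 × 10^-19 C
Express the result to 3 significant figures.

E_au = E_h/(e a₀) = m_e²e⁵/((4πε₀)³ℏ⁴)
E_h = 4.38 × 10^-18 J
a₀ = 5.26 × 10^-11 m
E_h/(e·a₀) = 5.20 × 10^11 V/m

5.20 × 10^11 V/m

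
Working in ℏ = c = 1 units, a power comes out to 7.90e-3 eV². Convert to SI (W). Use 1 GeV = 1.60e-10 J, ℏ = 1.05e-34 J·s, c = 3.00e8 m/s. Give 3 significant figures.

Power is [E]/[T] = [E]²/ℏ.
1 GeV² → 1/ℏ × (1 GeV in J)² = 2.44e14 W.
Convert the energy scale: 7.90e-3 eV² = 7.90e-21 GeV².
Result: 7.90e-21 × 2.44e14 = 1.93e-6 W.

1.93e-6 W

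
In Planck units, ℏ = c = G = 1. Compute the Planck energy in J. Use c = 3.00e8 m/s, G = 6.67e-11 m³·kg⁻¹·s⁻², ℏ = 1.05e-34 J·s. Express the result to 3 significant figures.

From ℏ = c = G = 1 the energy scale is E_P = √(ℏc⁵/G).
  = √(3.83e18)
  = 1.96e9 J

1.96e9 J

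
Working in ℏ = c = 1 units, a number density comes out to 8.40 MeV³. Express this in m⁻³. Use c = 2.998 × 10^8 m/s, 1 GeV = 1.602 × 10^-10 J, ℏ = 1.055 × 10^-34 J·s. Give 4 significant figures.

1.091 × 10^39 m⁻³

Number density is [L]⁻³ = [E]³/(ℏc)³.
1 GeV³ → 1/(ℏc)³ × (1 GeV in J)³ = 1.299 × 10^47 m⁻³.
Convert the energy scale: 8.40 MeV³ = 8.40 × 10^-9 GeV³.
Result: 8.40 × 10^-9 × 1.299 × 10^47 = 1.091 × 10^39 m⁻³.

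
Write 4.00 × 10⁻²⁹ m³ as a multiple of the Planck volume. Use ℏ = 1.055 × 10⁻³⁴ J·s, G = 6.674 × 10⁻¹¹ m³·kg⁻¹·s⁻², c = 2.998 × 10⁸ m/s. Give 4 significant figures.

9.470 × 10⁷⁵

Planck volume: V_P = (ℏG/c³)^(3/2) = 4.224 × 10⁻¹⁰⁵ m³.
4.00 × 10⁻²⁹ / 4.224 × 10⁻¹⁰⁵ = 9.470 × 10⁷⁵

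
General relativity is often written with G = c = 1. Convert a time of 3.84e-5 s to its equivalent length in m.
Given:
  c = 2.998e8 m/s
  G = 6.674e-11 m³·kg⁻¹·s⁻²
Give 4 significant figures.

Time → length via c.
3.84e-5 s × (c) = 1.151e4 m

1.151e4 m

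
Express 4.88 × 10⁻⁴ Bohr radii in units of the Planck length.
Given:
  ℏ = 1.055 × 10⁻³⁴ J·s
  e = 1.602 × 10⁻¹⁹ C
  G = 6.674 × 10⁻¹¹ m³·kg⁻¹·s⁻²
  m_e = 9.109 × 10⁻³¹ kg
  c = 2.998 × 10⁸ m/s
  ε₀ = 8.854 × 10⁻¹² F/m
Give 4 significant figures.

Bohr radius: a₀ = 4πε₀ℏ²/(m_e e²) = 5.297 × 10⁻¹¹ m
Planck length: ℓ_P = √(ℏG/c³) = 1.616 × 10⁻³⁵ m
4.88 × 10⁻⁴ × 5.297 × 10⁻¹¹ / 1.616 × 10⁻³⁵ = 1.599 × 10²¹

1.599 × 10²¹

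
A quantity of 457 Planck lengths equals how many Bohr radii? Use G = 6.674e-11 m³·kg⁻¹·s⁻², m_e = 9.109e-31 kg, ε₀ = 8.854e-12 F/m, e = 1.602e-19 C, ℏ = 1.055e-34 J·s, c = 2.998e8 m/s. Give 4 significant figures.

Planck length: ℓ_P = √(ℏG/c³) = 1.616e-35 m
Bohr radius: a₀ = 4πε₀ℏ²/(m_e e²) = 5.297e-11 m
457 × 1.616e-35 / 5.297e-11 = 1.395e-22

1.395e-22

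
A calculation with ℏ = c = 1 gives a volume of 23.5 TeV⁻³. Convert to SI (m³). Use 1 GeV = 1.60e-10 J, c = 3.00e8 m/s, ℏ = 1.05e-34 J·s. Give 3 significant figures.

1.79e-55 m³

Volume is [L]³ = [E]⁻³·(ℏc)³.
1 GeV⁻³ → (ℏc)³ × (1 GeV in J)⁻³ = 7.63e-48 m³.
Convert the energy scale: 23.5 TeV⁻³ = 2.35e-8 GeV⁻³.
Result: 2.35e-8 × 7.63e-48 = 1.79e-55 m³.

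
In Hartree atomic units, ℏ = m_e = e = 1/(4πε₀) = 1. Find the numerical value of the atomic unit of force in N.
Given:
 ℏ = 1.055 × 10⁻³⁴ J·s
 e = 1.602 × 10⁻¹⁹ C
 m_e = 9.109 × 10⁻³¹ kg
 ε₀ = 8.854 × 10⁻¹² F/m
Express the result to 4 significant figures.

Dimensional analysis gives F_au = E_h/a₀ = m_e²e⁶/((4πε₀)³ℏ⁴).
E_h = 4.354 × 10⁻¹⁸ J
a₀ = 5.297 × 10⁻¹¹ m
E_h/a₀ = 8.220 × 10⁻⁸ N

8.220 × 10⁻⁸ N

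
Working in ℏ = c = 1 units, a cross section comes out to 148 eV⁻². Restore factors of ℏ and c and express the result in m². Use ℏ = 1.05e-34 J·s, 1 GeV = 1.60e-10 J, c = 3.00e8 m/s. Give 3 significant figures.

Area is [L]² = [E]⁻²·(ℏc)²; restore (ℏc)².
1 GeV⁻² → (ℏc)² × (1 GeV in J)⁻² = 3.88e-32 m².
Convert the energy scale: 148 eV⁻² = 1.48e20 GeV⁻².
Result: 1.48e20 × 3.88e-32 = 5.74e-12 m².

5.74e-12 m²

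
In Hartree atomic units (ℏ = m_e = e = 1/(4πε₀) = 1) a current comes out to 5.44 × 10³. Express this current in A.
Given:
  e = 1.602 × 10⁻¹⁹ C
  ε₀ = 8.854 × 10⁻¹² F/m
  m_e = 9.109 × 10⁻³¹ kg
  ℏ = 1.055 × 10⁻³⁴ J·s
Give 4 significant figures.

35.97 A

One atomic unit of electric current: I_au = e E_h/ℏ = m_e e⁵/((4πε₀)²ℏ³) = 6.612 × 10⁻³ A.
5.44 × 10³ × 6.612 × 10⁻³ A = 35.97 A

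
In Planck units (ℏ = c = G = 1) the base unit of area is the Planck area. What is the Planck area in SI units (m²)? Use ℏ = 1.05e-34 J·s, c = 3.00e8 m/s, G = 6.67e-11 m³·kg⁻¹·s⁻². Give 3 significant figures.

2.59e-70 m²

A_P = ℏG/c³
  = 7.00e-45 / 2.70e25
  = 2.59e-70 m²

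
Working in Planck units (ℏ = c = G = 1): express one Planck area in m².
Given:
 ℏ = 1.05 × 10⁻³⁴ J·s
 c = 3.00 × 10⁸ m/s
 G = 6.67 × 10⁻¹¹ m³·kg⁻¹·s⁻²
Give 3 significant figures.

Dimensional analysis gives A_P = ℏG/c³.
  = 7.00 × 10⁻⁴⁵ / 2.70 × 10²⁵
  = 2.59 × 10⁻⁷⁰ m²

2.59 × 10⁻⁷⁰ m²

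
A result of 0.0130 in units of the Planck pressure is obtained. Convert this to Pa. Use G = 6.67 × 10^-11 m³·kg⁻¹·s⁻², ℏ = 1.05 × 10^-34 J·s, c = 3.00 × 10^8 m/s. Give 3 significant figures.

One Planck pressure: p_P = c⁷/(ℏG²) = 4.68 × 10^113 Pa.
0.0130 × 4.68 × 10^113 Pa = 6.09 × 10^111 Pa

6.09 × 10^111 Pa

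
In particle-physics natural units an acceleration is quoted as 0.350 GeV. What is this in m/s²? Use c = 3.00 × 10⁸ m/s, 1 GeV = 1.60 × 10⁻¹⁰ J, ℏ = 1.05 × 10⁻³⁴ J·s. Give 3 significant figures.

1.60 × 10³² m/s²

Acceleration is [L]/[T]² = c·[E]/ℏ.
1 GeV → c/ℏ × (1 GeV in J) = 4.57 × 10³² m/s².
Result: 0.350 × 4.57 × 10³² = 1.60 × 10³² m/s².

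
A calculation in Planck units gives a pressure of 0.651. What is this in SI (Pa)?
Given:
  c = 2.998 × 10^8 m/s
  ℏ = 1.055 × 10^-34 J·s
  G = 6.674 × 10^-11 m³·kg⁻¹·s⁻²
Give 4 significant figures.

3.016 × 10^113 Pa

One Planck pressure: p_P = c⁷/(ℏG²) = 4.632 × 10^113 Pa.
0.651 × 4.632 × 10^113 Pa = 3.016 × 10^113 Pa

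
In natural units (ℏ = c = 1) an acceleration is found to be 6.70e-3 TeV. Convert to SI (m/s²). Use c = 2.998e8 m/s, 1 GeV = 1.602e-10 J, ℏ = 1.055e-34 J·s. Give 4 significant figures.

Acceleration is [L]/[T]² = c·[E]/ℏ.
1 GeV → c/ℏ × (1 GeV in J) = 4.552e32 m/s².
Convert the energy scale: 6.70e-3 TeV = 6.70 GeV.
Result: 6.70 × 4.552e32 = 3.050e33 m/s².

3.050e33 m/s²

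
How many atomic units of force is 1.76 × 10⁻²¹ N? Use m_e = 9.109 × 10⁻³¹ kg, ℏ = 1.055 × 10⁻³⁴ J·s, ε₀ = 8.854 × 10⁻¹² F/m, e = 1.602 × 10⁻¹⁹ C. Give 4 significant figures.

2.141 × 10⁻¹⁴

atomic unit of force: F_au = E_h/a₀ = m_e²e⁶/((4πε₀)³ℏ⁴) = 8.220 × 10⁻⁸ N.
1.76 × 10⁻²¹ / 8.220 × 10⁻⁸ = 2.141 × 10⁻¹⁴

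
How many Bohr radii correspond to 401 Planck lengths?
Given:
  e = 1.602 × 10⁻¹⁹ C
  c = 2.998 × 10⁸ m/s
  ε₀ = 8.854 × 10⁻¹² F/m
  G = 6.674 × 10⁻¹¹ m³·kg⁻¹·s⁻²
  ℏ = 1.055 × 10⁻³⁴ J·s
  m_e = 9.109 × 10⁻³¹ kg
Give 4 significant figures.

1.224 × 10⁻²²

Planck length: ℓ_P = √(ℏG/c³) = 1.616 × 10⁻³⁵ m
Bohr radius: a₀ = 4πε₀ℏ²/(m_e e²) = 5.297 × 10⁻¹¹ m
401 × 1.616 × 10⁻³⁵ / 5.297 × 10⁻¹¹ = 1.224 × 10⁻²²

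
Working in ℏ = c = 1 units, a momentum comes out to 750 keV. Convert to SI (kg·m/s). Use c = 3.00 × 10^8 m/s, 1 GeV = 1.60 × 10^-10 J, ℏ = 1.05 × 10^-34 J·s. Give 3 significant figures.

Momentum is [E]/c; divide by c.
1 GeV → 1/c × (1 GeV in J) = 5.33 × 10^-19 kg·m/s.
Convert the energy scale: 750 keV = 7.50 × 10^-4 GeV.
Result: 7.50 × 10^-4 × 5.33 × 10^-19 = 4.00 × 10^-22 kg·m/s.

4.00 × 10^-22 kg·m/s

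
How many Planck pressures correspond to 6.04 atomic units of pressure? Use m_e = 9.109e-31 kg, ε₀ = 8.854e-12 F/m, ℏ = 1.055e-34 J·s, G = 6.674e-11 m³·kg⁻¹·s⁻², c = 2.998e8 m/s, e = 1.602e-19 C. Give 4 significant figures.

atomic unit of pressure: P_au = E_h/a₀³ = m_e⁴e¹⁰/((4πε₀)⁵ℏ⁸) = 2.929e13 Pa
Planck pressure: p_P = c⁷/(ℏG²) = 4.632e113 Pa
6.04 × 2.929e13 / 4.632e113 = 3.819e-100

3.819e-100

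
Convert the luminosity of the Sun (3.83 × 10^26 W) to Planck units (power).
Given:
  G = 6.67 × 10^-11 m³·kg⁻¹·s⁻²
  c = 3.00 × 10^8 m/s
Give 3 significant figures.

Planck power: P_P = c⁵/G = 3.64 × 10^52 W.
3.83 × 10^26 / 3.64 × 10^52 = 1.05 × 10^-26

1.05 × 10^-26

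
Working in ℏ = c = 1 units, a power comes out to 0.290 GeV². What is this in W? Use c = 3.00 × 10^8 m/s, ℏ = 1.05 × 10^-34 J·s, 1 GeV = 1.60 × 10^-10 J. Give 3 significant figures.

7.07 × 10^13 W

Power is [E]/[T] = [E]²/ℏ.
1 GeV² → 1/ℏ × (1 GeV in J)² = 2.44 × 10^14 W.
Result: 0.290 × 2.44 × 10^14 = 7.07 × 10^13 W.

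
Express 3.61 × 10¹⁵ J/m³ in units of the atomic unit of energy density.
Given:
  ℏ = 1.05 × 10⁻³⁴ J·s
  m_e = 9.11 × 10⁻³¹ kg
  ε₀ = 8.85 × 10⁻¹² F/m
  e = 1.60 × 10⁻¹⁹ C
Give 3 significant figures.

120

atomic unit of energy density: u_au = E_h/a₀³ = m_e⁴e¹⁰/((4πε₀)⁵ℏ⁸) = 3.01 × 10¹³ J/m³.
3.61 × 10¹⁵ / 3.01 × 10¹³ = 120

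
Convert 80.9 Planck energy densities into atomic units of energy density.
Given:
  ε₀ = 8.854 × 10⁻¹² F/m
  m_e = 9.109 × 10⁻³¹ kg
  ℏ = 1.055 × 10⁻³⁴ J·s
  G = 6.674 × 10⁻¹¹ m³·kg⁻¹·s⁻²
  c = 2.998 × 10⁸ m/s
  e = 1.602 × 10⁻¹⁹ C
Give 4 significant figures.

1.279 × 10¹⁰²

Planck energy density: u_P = c⁷/(ℏG²) = 4.632 × 10¹¹³ J/m³
atomic unit of energy density: u_au = E_h/a₀³ = m_e⁴e¹⁰/((4πε₀)⁵ℏ⁸) = 2.929 × 10¹³ J/m³
80.9 × 4.632 × 10¹¹³ / 2.929 × 10¹³ = 1.279 × 10¹⁰²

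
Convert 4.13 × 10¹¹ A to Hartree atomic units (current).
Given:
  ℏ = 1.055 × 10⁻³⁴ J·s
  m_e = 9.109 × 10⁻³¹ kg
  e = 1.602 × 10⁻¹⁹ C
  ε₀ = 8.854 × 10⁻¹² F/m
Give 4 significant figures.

6.246 × 10¹³

atomic unit of electric current: I_au = e E_h/ℏ = m_e e⁵/((4πε₀)²ℏ³) = 6.612 × 10⁻³ A.
4.13 × 10¹¹ / 6.612 × 10⁻³ = 6.246 × 10¹³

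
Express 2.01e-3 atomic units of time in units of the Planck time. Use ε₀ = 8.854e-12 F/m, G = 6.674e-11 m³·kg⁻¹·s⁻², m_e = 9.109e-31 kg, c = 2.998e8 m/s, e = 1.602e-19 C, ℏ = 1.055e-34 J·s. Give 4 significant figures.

9.032e23

atomic unit of time: τ_au = (4πε₀)²ℏ³/(m_e e⁴) = 2.423e-17 s
Planck time: t_P = √(ℏG/c⁵) = 5.392e-44 s
2.01e-3 × 2.423e-17 / 5.392e-44 = 9.032e23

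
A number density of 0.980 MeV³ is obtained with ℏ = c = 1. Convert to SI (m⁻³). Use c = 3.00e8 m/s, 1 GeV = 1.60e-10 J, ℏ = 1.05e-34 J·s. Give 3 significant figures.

Number density is [L]⁻³ = [E]³/(ℏc)³.
1 GeV³ → 1/(ℏc)³ × (1 GeV in J)³ = 1.31e47 m⁻³.
Convert the energy scale: 0.980 MeV³ = 9.80e-10 GeV³.
Result: 9.80e-10 × 1.31e47 = 1.28e38 m⁻³.

1.28e38 m⁻³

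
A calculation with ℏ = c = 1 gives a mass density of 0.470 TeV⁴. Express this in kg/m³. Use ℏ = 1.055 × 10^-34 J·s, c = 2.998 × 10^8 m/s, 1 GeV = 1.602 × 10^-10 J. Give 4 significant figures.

Mass density is [E]/(c²[L]³) = [E]⁴/(ℏ³c⁵).
1 GeV⁴ → 1/(ℏ³c⁵) × (1 GeV in J)⁴ = 2.316 × 10^20 kg/m³.
Convert the energy scale: 0.470 TeV⁴ = 4.70 × 10^11 GeV⁴.
Result: 4.70 × 10^11 × 2.316 × 10^20 = 1.089 × 10^32 kg/m³.

1.089 × 10^32 kg/m³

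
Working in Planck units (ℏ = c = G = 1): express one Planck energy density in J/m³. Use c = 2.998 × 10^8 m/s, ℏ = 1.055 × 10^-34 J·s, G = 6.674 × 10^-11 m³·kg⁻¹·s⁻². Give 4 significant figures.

4.632 × 10^113 J/m³

The unique combination of the constants set to 1 with dimensions of energy density is u_P = c⁷/(ℏG²).
  = 2.177 × 10^59 / 4.699 × 10^-55
  = 4.632 × 10^113 J/m³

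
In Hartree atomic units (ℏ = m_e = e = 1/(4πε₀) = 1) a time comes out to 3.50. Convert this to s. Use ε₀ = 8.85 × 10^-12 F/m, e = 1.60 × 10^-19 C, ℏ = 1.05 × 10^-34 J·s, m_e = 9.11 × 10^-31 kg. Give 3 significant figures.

One atomic unit of time: τ_au = (4πε₀)²ℏ³/(m_e e⁴) = 2.40 × 10^-17 s.
3.50 × 2.40 × 10^-17 s = 8.39 × 10^-17 s

8.39 × 10^-17 s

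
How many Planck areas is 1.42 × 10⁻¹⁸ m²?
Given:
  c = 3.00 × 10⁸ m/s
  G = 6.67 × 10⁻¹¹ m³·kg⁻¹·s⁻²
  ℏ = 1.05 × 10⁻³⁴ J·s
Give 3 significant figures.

5.47 × 10⁵¹

Planck area: A_P = ℏG/c³ = 2.59 × 10⁻⁷⁰ m².
1.42 × 10⁻¹⁸ / 2.59 × 10⁻⁷⁰ = 5.47 × 10⁵¹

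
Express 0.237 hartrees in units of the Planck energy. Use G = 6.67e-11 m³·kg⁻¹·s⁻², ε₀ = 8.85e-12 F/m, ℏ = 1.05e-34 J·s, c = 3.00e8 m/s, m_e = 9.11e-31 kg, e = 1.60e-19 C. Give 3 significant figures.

5.31e-28

hartree: E_h = m_e e⁴/(4πε₀ℏ)² = 4.38e-18 J
Planck energy: E_P = √(ℏc⁵/G) = 1.96e9 J
0.237 × 4.38e-18 / 1.96e9 = 5.31e-28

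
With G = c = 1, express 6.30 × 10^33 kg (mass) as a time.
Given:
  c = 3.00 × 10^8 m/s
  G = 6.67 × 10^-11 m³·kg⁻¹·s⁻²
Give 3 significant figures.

Mass → time via G/c³.
6.30 × 10^33 kg × (G/c³) = 0.0156 s

0.0156 s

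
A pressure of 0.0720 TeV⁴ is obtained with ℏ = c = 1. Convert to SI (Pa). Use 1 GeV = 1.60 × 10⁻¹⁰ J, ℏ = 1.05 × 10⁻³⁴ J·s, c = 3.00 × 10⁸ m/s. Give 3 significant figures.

1.51 × 10⁴⁸ Pa

Pressure is [E]/[L]³ = [E]⁴/(ℏc)³.
1 GeV⁴ → 1/(ℏc)³ × (1 GeV in J)⁴ = 2.10 × 10³⁷ Pa.
Convert the energy scale: 0.0720 TeV⁴ = 7.20 × 10¹⁰ GeV⁴.
Result: 7.20 × 10¹⁰ × 2.10 × 10³⁷ = 1.51 × 10⁴⁸ Pa.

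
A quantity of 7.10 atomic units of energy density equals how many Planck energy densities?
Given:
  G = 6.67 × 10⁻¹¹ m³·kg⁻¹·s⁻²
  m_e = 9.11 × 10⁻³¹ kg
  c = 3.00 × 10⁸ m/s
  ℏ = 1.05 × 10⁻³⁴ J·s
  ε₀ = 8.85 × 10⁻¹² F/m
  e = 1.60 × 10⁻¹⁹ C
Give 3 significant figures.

4.57 × 10⁻¹⁰⁰

atomic unit of energy density: u_au = E_h/a₀³ = m_e⁴e¹⁰/((4πε₀)⁵ℏ⁸) = 3.01 × 10¹³ J/m³
Planck energy density: u_P = c⁷/(ℏG²) = 4.68 × 10¹¹³ J/m³
7.10 × 3.01 × 10¹³ / 4.68 × 10¹¹³ = 4.57 × 10⁻¹⁰⁰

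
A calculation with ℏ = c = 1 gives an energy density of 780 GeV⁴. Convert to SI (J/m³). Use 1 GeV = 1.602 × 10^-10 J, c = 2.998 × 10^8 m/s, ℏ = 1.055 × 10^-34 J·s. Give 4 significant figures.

[E]/[L]³ = [E]⁴/(ℏc)³; restore (ℏc)⁻³.
1 GeV⁴ → 1/(ℏc)³ × (1 GeV in J)⁴ = 2.082 × 10^37 J/m³.
Result: 780 × 2.082 × 10^37 = 1.624 × 10^40 J/m³.

1.624 × 10^40 J/m³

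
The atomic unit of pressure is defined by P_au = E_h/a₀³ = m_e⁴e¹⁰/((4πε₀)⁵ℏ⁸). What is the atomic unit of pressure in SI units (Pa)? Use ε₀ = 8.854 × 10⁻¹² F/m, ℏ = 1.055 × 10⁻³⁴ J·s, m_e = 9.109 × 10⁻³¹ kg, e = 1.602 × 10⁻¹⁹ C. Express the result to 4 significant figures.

P_au = E_h/a₀³ = m_e⁴e¹⁰/((4πε₀)⁵ℏ⁸)
E_h = 4.354 × 10⁻¹⁸ J
a₀ = 5.297 × 10⁻¹¹ m
E_h/a₀³ = 2.929 × 10¹³ Pa

2.929 × 10¹³ Pa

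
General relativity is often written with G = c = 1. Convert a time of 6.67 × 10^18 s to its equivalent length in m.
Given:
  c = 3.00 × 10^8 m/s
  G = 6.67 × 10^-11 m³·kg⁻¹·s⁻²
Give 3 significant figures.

2.00 × 10^27 m

Time → length via c.
6.67 × 10^18 s × (c) = 2.00 × 10^27 m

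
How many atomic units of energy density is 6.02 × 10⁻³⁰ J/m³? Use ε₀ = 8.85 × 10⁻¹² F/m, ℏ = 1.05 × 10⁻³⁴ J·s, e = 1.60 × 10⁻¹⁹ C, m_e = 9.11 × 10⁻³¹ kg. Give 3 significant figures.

2.00 × 10⁻⁴³

atomic unit of energy density: u_au = E_h/a₀³ = m_e⁴e¹⁰/((4πε₀)⁵ℏ⁸) = 3.01 × 10¹³ J/m³.
6.02 × 10⁻³⁰ / 3.01 × 10¹³ = 2.00 × 10⁻⁴³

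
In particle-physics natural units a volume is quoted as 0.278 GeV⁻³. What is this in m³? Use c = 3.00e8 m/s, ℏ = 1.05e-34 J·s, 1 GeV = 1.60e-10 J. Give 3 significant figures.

2.12e-48 m³

Volume is [L]³ = [E]⁻³·(ℏc)³.
1 GeV⁻³ → (ℏc)³ × (1 GeV in J)⁻³ = 7.63e-48 m³.
Result: 0.278 × 7.63e-48 = 2.12e-48 m³.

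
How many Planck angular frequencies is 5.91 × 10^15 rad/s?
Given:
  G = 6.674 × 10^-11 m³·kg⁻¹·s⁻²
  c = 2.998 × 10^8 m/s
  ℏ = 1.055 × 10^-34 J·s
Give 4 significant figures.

Planck angular frequency: ω_P = √(c⁵/(ℏG)) = 1.855 × 10^43 rad/s.
5.91 × 10^15 / 1.855 × 10^43 = 3.187 × 10^-28

3.187 × 10^-28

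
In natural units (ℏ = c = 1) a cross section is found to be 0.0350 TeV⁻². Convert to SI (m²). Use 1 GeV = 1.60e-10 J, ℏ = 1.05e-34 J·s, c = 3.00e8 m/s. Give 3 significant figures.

1.36e-39 m²

Area is [L]² = [E]⁻²·(ℏc)²; restore (ℏc)².
1 GeV⁻² → (ℏc)² × (1 GeV in J)⁻² = 3.88e-32 m².
Convert the energy scale: 0.0350 TeV⁻² = 3.50e-8 GeV⁻².
Result: 3.50e-8 × 3.88e-32 = 1.36e-39 m².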